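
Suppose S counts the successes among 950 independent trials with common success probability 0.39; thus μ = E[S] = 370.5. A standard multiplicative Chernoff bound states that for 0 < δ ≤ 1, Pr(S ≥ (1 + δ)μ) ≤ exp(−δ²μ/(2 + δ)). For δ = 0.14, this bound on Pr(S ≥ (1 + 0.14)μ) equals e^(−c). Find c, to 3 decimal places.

3.393

c = δ²μ/(2 + δ) = 0.14²·370.5/(2 + 0.14) = 3.3934.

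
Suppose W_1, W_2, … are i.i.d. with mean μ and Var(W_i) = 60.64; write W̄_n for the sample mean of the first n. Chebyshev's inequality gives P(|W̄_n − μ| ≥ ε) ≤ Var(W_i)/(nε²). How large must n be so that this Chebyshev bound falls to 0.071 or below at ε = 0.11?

Require 60.64/(n·0.11²) ≤ 0.071, i.e. n ≥ 60.64/(0.071·0.11²) = 70585.496.
The smallest integer n is 70586.

70586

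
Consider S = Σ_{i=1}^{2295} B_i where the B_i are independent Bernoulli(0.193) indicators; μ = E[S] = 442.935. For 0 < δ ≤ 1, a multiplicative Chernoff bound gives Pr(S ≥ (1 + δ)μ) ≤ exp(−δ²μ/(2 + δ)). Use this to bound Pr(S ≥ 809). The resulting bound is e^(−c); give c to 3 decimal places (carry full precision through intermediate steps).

107.037

Write 809 = (1 + δ)μ, so δ = 809/442.935 − 1 = 0.8264531…
Then the exponent is δ²μ/(2 + δ) = (809 − μ)² / (μ·(2 + δ)) = 107.037174.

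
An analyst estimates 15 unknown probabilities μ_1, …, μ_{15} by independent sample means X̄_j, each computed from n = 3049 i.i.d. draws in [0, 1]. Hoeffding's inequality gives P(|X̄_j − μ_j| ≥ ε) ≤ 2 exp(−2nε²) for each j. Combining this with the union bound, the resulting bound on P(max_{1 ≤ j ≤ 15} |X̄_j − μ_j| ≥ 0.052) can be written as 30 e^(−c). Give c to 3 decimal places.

Union bound over the 15 events: P(max_{1 ≤ j ≤ 15} |X̄_j − μ_j| ≥ 0.052) ≤ 15·2·exp(−2nε²) = 30 exp(−2·3049·0.052²).
So c = 2·3049·0.052² = 16.4890.

16.489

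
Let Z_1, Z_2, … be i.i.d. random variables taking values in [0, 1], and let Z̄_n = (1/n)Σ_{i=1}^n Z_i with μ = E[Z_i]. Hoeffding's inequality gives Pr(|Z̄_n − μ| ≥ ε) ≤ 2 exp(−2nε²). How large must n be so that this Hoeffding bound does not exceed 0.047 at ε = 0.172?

64

Require 2·exp(−2nε²) ≤ 0.047, i.e. 2nε² ≥ ln(2/0.047) = 3.750755.
So n ≥ 3.750755 / (2·0.172²) = 63.392.
The smallest integer n is 64.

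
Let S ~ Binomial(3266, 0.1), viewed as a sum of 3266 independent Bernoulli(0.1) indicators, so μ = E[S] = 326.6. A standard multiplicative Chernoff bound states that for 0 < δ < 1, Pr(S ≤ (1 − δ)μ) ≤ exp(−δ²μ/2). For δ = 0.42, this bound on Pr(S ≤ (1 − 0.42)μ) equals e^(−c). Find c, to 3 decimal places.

28.806

c = δ²μ/2 = 0.42²·326.6/2 = 28.8061.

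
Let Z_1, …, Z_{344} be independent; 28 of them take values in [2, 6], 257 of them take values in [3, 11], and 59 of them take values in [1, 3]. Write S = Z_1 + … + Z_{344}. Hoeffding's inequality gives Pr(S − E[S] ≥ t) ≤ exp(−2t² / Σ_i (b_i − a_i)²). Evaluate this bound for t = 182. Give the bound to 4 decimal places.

0.0209

Σ(b_i − a_i)² = 28·4² + 257·8² + 59·2² = 17132.
Exponent = 2·182² / 17132 = 3.86692.
Bound = exp(−3.86692) = 0.02092.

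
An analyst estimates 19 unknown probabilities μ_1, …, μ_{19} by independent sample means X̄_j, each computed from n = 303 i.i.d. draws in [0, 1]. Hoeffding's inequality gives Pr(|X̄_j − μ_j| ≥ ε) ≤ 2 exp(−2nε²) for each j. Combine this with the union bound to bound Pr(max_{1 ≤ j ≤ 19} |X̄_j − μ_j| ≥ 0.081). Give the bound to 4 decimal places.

Per-experiment Hoeffding bound: 2·exp(−2·303·0.081²) = 2·exp(−3.97597) = 0.037522.
Union bound over 19 events: 19·0.037522 = 0.71292.

0.7129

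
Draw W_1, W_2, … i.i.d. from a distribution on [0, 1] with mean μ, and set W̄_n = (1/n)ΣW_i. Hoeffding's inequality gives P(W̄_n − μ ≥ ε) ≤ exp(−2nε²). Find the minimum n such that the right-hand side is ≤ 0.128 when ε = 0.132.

59

Require exp(−2nε²) ≤ 0.128, i.e. 2nε² ≥ ln(1/0.128) = 2.055725.
So n ≥ 2.055725 / (2·0.132²) = 58.991.
The smallest integer n is 59.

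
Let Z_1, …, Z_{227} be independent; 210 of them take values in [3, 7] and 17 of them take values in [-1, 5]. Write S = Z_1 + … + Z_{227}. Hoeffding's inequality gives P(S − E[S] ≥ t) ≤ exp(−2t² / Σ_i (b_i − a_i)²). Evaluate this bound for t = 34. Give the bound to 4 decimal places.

0.5587

Σ(b_i − a_i)² = 210·4² + 17·6² = 3972.
Exponent = 2·34² / 3972 = 0.58207.
Bound = exp(−0.58207) = 0.55874.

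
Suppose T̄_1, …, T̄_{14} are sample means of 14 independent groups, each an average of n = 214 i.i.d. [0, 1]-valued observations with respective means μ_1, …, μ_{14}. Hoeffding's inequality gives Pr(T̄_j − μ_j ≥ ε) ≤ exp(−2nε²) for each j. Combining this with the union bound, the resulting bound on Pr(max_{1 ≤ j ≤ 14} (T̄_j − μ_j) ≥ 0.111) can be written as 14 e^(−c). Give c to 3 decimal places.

5.273

Union bound over the 14 events: Pr(max_{1 ≤ j ≤ 14} (T̄_j − μ_j) ≥ 0.111) ≤ 14·exp(−2nε²) = 14 exp(−2·214·0.111²).
So c = 2·214·0.111² = 5.2734.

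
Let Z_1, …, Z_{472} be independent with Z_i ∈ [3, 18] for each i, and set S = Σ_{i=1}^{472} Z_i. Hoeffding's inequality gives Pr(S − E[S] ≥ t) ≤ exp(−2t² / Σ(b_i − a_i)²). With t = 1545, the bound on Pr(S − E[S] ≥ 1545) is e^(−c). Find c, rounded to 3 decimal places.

44.953

Σ(b_i − a_i)² = 472·(15)² = 106200.
c = 2t²/106200 = 2·1545²/106200 = 44.9534.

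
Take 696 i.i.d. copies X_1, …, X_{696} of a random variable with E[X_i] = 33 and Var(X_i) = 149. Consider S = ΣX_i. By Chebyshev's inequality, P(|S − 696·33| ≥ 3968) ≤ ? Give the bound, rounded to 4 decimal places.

0.0066

Var(S) = n·Var(X_i) = 696·149 = 103704.
Chebyshev: P(|S − 696·33| ≥ 3968) ≤ Var(S)/3968² = 103704/15745024 = 0.0066.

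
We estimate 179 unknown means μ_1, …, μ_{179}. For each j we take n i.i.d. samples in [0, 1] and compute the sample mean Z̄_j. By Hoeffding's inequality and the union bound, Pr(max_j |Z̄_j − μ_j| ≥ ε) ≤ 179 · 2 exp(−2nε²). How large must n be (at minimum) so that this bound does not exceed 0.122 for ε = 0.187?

Need 2·179·exp(−2nε²) ≤ 0.122, i.e. exp(−2nε²) ≤ 0.122/358.
So 2nε² ≥ ln(358/0.122) = 7.984267.
Hence n ≥ 7.984267/(2·0.187²) = 114.162.
The smallest integer n is 115.

115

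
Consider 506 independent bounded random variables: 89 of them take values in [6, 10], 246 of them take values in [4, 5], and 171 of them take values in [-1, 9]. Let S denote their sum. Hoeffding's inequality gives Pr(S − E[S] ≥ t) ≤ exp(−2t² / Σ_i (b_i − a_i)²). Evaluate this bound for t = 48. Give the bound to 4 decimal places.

0.7823

Σ(b_i − a_i)² = 89·4² + 246·1² + 171·10² = 18770.
Exponent = 2·48² / 18770 = 0.24550.
Bound = exp(−0.24550) = 0.78231.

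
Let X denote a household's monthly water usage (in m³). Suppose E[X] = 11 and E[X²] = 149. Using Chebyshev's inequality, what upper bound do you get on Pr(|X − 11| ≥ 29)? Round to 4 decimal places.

Var(X) = E[X²] − (E[X])² = 149 − 121 = 28.
Chebyshev's inequality: Pr(|X − μ| ≥ t) ≤ Var(X)/t² = 28/841 = 0.0333.

0.0333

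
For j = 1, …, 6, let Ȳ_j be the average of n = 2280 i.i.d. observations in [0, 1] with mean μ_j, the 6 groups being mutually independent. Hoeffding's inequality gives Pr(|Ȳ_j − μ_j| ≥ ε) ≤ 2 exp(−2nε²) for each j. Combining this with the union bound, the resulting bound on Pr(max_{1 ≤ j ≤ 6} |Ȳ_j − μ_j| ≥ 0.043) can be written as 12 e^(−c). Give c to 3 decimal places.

Union bound over the 6 events: Pr(max_{1 ≤ j ≤ 6} |Ȳ_j − μ_j| ≥ 0.043) ≤ 6·2·exp(−2nε²) = 12 exp(−2·2280·0.043²).
So c = 2·2280·0.043² = 8.4314.

8.431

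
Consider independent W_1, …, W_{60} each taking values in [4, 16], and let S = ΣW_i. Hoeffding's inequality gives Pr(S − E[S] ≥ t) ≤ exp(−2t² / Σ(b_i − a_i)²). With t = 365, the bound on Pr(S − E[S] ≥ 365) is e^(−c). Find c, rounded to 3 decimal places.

30.839

Σ(b_i − a_i)² = 60·(12)² = 8640.
c = 2t²/8640 = 2·365²/8640 = 30.8391.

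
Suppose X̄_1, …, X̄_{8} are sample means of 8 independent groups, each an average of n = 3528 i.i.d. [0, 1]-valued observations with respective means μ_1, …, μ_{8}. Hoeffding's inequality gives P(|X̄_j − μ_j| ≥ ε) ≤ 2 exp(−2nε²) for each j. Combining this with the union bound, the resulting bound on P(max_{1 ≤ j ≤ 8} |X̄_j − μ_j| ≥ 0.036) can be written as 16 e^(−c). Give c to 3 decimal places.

Union bound over the 8 events: P(max_{1 ≤ j ≤ 8} |X̄_j − μ_j| ≥ 0.036) ≤ 8·2·exp(−2nε²) = 16 exp(−2·3528·0.036²).
So c = 2·3528·0.036² = 9.1446.

9.145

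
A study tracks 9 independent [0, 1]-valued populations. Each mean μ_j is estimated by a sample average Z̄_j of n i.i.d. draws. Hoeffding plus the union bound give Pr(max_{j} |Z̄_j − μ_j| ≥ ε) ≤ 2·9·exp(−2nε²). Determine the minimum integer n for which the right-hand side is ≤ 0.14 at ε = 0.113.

191

Need 2·9·exp(−2nε²) ≤ 0.14, i.e. exp(−2nε²) ≤ 0.14/18.
So 2nε² ≥ ln(18/0.14) = 4.856485.
Hence n ≥ 4.856485/(2·0.113²) = 190.167.
The smallest integer n is 191.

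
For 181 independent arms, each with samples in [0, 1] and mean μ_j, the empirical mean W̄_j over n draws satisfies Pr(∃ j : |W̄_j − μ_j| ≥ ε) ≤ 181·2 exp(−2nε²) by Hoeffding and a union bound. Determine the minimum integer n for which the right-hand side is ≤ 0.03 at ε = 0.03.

Need 2·181·exp(−2nε²) ≤ 0.03, i.e. exp(−2nε²) ≤ 0.03/362.
So 2nε² ≥ ln(362/0.03) = 9.398202.
Hence n ≥ 9.398202/(2·0.03²) = 5221.223.
The smallest integer n is 5222.

5222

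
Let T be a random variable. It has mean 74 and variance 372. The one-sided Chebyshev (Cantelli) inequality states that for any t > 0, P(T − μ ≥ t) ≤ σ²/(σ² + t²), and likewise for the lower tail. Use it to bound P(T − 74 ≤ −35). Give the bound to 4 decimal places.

Here σ² = 372 and t = 35, so σ² + t² = 1597.
Cantelli's bound: 372/1597 = 0.2329.

0.2329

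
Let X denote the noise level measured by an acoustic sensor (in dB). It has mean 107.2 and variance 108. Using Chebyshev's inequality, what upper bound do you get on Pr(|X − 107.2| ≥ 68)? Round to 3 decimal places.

0.023

Chebyshev: Pr(|X − μ| ≥ t) ≤ Var(X)/t².
Bound = 108 / 4624 = 0.0234.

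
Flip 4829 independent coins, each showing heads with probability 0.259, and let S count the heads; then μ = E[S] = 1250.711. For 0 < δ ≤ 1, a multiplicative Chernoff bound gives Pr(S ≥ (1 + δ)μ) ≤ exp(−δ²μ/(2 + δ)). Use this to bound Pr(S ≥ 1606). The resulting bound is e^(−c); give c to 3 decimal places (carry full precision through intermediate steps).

44.187

Write 1606 = (1 + δ)μ, so δ = 1606/1250.711 − 1 = 0.2840696…
Then the exponent is δ²μ/(2 + δ) = (1606 − μ)² / (μ·(2 + δ)) = 44.187275.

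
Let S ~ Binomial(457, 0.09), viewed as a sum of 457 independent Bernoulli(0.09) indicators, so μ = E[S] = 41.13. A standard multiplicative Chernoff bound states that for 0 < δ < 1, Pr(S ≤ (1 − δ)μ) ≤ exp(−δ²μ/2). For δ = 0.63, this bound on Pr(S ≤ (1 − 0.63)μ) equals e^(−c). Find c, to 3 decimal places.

c = δ²μ/2 = 0.63²·41.13/2 = 8.1622.

8.162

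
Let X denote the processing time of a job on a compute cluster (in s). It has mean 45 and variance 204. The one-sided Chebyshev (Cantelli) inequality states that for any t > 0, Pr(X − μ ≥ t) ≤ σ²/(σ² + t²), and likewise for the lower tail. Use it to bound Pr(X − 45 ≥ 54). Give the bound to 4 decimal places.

Here σ² = 204 and t = 54, so σ² + t² = 3120.
Cantelli's bound: 204/3120 = 0.0654.

0.0654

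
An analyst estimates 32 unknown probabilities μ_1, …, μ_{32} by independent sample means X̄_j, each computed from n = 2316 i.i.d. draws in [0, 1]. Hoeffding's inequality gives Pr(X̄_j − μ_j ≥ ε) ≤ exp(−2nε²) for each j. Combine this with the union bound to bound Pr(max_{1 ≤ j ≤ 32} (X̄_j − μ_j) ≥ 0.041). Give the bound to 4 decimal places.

Per-experiment Hoeffding bound: exp(−2·2316·0.041²) = exp(−7.78639) = 0.00041535.
Union bound over 32 events: 32·0.00041535 = 0.01329.

0.0133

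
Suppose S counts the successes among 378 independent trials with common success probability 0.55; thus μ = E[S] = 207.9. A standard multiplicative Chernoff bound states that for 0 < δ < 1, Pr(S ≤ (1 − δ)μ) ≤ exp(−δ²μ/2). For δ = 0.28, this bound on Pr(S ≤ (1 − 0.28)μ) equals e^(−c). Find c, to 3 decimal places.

c = δ²μ/2 = 0.28²·207.9/2 = 8.1497.

8.150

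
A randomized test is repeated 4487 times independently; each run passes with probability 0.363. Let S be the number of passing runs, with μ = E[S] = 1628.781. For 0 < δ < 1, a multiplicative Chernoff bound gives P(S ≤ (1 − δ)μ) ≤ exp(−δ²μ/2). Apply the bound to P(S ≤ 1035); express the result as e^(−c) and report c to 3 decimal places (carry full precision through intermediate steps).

Write 1035 = (1 − δ)μ, so δ = 1 − 1035/1628.781 = 0.3645555…
Then the exponent is δ²μ/2 = (μ − 1035)²/(2μ) = 108.233052.

108.233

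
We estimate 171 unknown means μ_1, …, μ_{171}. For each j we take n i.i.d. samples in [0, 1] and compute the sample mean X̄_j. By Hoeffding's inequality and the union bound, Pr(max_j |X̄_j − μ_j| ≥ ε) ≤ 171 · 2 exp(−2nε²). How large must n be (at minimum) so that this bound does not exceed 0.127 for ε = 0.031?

Need 2·171·exp(−2nε²) ≤ 0.127, i.e. exp(−2nε²) ≤ 0.127/342.
So 2nε² ≥ ln(342/0.127) = 7.898379.
Hence n ≥ 7.898379/(2·0.031²) = 4109.458.
The smallest integer n is 4110.

4110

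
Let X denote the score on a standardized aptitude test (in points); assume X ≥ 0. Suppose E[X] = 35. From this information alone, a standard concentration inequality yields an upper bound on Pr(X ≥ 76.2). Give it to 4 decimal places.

Only the mean of a non-negative variable is known, so Markov's inequality is the applicable tail bound.
Markov's inequality: for a non-negative random variable, Pr(X ≥ a) ≤ E[X]/a.
Here E[X] = 35 and a = 76.2, so the bound is 35/76.2 = 0.4593.

0.4593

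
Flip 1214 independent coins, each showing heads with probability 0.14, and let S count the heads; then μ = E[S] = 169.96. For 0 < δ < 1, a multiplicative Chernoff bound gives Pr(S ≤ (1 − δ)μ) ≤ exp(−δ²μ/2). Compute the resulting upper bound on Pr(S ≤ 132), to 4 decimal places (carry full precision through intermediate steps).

0.0144

Write 132 = (1 − δ)μ, so δ = 1 − 132/169.96 = 0.2233467…
Then the exponent is δ²μ/2 = (μ − 132)²/(2μ) = 4.239120.
Bound = exp(−4.239120) = 0.01442.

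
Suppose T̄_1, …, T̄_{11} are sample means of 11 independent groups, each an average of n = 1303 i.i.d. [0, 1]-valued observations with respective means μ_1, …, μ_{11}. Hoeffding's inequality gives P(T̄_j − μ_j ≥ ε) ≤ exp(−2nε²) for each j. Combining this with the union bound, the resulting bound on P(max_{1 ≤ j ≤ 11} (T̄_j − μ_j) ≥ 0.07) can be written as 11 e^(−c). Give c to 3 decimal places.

Union bound over the 11 events: P(max_{1 ≤ j ≤ 11} (T̄_j − μ_j) ≥ 0.07) ≤ 11·exp(−2nε²) = 11 exp(−2·1303·0.07²).
So c = 2·1303·0.07² = 12.7694.

12.769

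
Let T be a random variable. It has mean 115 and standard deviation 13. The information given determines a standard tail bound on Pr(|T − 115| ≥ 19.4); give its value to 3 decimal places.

0.449

Mean and variance are known, so Chebyshev's inequality applies.
Chebyshev: Pr(|T − μ| ≥ t) ≤ Var(T)/t².
Var(T) = σ² = 13² = 169.
Bound = 169 / 376.36 = 0.4490.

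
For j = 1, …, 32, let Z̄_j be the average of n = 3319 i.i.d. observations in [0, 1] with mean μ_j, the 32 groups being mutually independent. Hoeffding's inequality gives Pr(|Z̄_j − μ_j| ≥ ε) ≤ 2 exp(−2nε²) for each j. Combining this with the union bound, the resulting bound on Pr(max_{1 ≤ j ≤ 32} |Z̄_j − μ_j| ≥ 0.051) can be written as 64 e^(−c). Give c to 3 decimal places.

17.265

Union bound over the 32 events: Pr(max_{1 ≤ j ≤ 32} |Z̄_j − μ_j| ≥ 0.051) ≤ 32·2·exp(−2nε²) = 64 exp(−2·3319·0.051²).
So c = 2·3319·0.051² = 17.2654.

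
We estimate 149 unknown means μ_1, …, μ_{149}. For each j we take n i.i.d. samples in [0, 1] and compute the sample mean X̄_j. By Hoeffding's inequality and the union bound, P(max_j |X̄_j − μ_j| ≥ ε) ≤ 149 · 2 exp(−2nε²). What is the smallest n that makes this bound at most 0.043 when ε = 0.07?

903

Need 2·149·exp(−2nε²) ≤ 0.043, i.e. exp(−2nε²) ≤ 0.043/298.
So 2nε² ≥ ln(298/0.043) = 8.843649.
Hence n ≥ 8.843649/(2·0.07²) = 902.413.
The smallest integer n is 903.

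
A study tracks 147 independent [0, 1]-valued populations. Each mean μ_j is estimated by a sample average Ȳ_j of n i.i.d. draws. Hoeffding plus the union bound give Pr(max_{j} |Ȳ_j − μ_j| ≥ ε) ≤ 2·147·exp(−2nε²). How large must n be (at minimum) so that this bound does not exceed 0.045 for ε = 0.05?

1757

Need 2·147·exp(−2nε²) ≤ 0.045, i.e. exp(−2nε²) ≤ 0.045/294.
So 2nε² ≥ ln(294/0.045) = 8.784673.
Hence n ≥ 8.784673/(2·0.05²) = 1756.935.
The smallest integer n is 1757.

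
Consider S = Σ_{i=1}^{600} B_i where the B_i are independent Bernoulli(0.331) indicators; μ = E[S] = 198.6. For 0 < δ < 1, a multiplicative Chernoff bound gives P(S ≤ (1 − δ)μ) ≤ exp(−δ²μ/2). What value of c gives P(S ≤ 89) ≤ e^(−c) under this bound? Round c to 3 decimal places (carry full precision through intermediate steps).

30.242

Write 89 = (1 − δ)μ, so δ = 1 − 89/198.6 = 0.551863…
Then the exponent is δ²μ/2 = (μ − 89)²/(2μ) = 30.242095.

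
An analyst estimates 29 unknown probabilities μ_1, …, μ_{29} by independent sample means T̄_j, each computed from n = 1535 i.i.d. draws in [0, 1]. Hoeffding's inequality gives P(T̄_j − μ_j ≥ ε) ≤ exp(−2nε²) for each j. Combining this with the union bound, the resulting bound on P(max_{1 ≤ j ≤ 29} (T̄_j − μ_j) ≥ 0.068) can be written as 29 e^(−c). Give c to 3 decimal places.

14.196

Union bound over the 29 events: P(max_{1 ≤ j ≤ 29} (T̄_j − μ_j) ≥ 0.068) ≤ 29·exp(−2nε²) = 29 exp(−2·1535·0.068²).
So c = 2·1535·0.068² = 14.1957.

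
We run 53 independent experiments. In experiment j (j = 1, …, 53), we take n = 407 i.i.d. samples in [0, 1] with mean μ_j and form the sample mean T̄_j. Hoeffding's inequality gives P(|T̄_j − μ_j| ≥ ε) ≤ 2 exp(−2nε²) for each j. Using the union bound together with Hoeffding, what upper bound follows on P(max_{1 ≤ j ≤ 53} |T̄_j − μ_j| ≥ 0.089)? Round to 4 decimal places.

0.1679

Per-experiment Hoeffding bound: 2·exp(−2·407·0.089²) = 2·exp(−6.44769) = 0.0031683.
Union bound over 53 events: 53·0.0031683 = 0.16792.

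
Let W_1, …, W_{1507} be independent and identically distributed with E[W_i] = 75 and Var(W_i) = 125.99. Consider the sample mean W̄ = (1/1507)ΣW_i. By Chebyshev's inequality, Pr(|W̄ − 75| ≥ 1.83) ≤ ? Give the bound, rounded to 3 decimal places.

0.025

Var(W̄) = Var(W_i)/n = 125.99/1507 = 0.083603.
Chebyshev: Pr(|W̄ − 75| ≥ 1.83) ≤ Var(W̄)/(1.83)² = 125.99/(1507·1.83²) = 0.0250.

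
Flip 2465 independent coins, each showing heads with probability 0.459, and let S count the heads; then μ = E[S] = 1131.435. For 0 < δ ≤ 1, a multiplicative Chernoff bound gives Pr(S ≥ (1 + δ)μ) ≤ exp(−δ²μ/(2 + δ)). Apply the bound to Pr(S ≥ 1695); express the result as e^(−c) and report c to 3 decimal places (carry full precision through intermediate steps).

112.370

Write 1695 = (1 + δ)μ, so δ = 1695/1131.435 − 1 = 0.4980975…
Then the exponent is δ²μ/(2 + δ) = (1695 − μ)² / (μ·(2 + δ)) = 112.369649.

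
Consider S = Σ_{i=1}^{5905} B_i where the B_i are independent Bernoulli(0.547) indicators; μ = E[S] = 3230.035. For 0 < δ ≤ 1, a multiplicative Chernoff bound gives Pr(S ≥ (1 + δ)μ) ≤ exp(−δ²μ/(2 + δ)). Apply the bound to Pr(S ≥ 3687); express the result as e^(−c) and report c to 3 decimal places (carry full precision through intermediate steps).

30.189

Write 3687 = (1 + δ)μ, so δ = 3687/3230.035 − 1 = 0.1414737…
Then the exponent is δ²μ/(2 + δ) = (3687 − μ)² / (μ·(2 + δ)) = 30.188804.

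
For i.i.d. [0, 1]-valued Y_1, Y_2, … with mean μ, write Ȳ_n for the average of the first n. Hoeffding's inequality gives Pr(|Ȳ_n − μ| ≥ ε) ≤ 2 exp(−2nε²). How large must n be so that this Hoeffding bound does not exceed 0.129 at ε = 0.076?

238

Require 2·exp(−2nε²) ≤ 0.129, i.e. 2nε² ≥ ln(2/0.129) = 2.741090.
So n ≥ 2.741090 / (2·0.076²) = 237.283.
The smallest integer n is 238.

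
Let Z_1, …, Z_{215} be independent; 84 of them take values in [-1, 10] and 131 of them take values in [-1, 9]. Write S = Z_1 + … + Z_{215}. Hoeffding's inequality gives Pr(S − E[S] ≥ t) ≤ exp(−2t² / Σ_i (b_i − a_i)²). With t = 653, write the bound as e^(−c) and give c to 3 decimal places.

Σ(b_i − a_i)² = 84·11² + 131·10² = 23264.
c = 2t² / 23264 = 2·653² / 23264 = 36.6583.

36.658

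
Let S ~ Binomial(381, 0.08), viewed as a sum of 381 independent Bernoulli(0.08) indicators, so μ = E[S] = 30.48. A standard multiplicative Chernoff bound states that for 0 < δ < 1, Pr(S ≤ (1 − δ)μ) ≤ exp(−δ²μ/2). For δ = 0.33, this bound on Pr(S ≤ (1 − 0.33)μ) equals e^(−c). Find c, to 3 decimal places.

1.660

c = δ²μ/2 = 0.33²·30.48/2 = 1.6596.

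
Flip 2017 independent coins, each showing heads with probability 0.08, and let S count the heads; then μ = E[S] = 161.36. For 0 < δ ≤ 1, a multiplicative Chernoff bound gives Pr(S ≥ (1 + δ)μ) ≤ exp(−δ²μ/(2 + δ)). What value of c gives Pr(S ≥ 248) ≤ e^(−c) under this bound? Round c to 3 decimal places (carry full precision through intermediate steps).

18.337

Write 248 = (1 + δ)μ, so δ = 248/161.36 − 1 = 0.536936…
Then the exponent is δ²μ/(2 + δ) = (248 − μ)² / (μ·(2 + δ)) = 18.337135.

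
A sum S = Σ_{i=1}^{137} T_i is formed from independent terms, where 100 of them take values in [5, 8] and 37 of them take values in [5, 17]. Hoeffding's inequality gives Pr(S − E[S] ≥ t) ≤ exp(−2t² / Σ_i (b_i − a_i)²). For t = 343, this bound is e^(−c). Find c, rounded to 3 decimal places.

37.781

Σ(b_i − a_i)² = 100·3² + 37·12² = 6228.
c = 2t² / 6228 = 2·343² / 6228 = 37.7807.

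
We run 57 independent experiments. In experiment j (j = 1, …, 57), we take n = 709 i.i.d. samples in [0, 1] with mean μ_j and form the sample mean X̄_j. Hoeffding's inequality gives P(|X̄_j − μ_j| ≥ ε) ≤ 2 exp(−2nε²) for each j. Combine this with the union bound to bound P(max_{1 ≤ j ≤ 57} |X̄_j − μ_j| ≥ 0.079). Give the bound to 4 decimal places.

Per-experiment Hoeffding bound: 2·exp(−2·709·0.079²) = 2·exp(−8.84974) = 0.00028684.
Union bound over 57 events: 57·0.00028684 = 0.01635.

0.0163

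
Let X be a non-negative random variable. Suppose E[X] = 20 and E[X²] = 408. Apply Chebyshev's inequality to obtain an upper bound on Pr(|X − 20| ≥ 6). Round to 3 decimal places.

Var(X) = E[X²] − (E[X])² = 408 − 400 = 8.
Chebyshev's inequality: Pr(|X − μ| ≥ t) ≤ Var(X)/t² = 8/36 = 0.2222.

0.222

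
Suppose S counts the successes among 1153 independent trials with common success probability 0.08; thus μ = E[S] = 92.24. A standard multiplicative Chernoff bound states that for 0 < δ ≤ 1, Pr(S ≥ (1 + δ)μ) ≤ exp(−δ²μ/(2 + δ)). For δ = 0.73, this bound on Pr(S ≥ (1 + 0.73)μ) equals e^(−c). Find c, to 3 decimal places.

18.005

c = δ²μ/(2 + δ) = 0.73²·92.24/(2 + 0.73) = 18.0054.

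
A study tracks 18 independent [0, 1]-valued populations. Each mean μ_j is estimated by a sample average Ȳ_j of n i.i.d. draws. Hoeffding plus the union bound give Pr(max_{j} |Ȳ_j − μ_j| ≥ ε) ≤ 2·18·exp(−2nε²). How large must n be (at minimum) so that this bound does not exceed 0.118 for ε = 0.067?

Need 2·18·exp(−2nε²) ≤ 0.118, i.e. exp(−2nε²) ≤ 0.118/36.
So 2nε² ≥ ln(36/0.118) = 5.720590.
Hence n ≥ 5.720590/(2·0.067²) = 637.179.
The smallest integer n is 638.

638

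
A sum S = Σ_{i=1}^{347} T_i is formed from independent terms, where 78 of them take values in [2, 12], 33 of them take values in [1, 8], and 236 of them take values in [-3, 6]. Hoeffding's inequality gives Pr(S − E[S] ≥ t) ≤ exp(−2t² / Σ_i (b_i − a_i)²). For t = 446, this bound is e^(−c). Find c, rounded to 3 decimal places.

Σ(b_i − a_i)² = 78·10² + 33·7² + 236·9² = 28533.
c = 2t² / 28533 = 2·446² / 28533 = 13.9429.

13.943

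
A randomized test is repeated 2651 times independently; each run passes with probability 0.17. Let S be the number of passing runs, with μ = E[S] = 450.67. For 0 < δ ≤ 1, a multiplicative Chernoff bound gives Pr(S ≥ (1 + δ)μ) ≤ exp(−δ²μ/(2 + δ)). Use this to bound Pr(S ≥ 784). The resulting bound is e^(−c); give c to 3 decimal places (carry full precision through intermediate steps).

Write 784 = (1 + δ)μ, so δ = 784/450.67 − 1 = 0.7396321…
Then the exponent is δ²μ/(2 + δ) = (784 − μ)² / (μ·(2 + δ)) = 89.990758.

89.991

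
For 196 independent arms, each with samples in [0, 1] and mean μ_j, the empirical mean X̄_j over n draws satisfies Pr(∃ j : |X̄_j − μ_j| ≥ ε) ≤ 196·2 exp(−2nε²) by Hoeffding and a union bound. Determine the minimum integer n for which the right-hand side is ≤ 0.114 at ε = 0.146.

Need 2·196·exp(−2nε²) ≤ 0.114, i.e. exp(−2nε²) ≤ 0.114/392.
So 2nε² ≥ ln(392/0.114) = 8.142819.
Hence n ≥ 8.142819/(2·0.146²) = 191.003.
The smallest integer n is 192.

192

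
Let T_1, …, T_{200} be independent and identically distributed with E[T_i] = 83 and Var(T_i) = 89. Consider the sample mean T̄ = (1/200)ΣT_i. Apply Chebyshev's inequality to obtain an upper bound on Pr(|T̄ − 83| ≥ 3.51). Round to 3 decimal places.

Var(T̄) = Var(T_i)/n = 89/200 = 0.445.
Chebyshev: Pr(|T̄ − 83| ≥ 3.51) ≤ Var(T̄)/(3.51)² = 89/(200·3.51²) = 0.0361.

0.036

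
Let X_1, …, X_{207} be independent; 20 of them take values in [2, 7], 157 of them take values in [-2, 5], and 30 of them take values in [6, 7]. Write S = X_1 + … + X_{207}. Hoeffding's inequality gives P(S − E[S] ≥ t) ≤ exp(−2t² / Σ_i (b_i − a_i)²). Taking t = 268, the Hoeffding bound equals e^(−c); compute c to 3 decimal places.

17.469

Σ(b_i − a_i)² = 20·5² + 157·7² + 30·1² = 8223.
c = 2t² / 8223 = 2·268² / 8223 = 17.4691.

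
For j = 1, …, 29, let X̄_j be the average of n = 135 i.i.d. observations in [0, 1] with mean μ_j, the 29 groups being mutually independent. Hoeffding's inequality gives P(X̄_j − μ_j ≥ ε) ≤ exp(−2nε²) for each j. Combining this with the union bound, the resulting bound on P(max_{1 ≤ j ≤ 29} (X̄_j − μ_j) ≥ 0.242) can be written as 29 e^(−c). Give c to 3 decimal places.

Union bound over the 29 events: P(max_{1 ≤ j ≤ 29} (X̄_j − μ_j) ≥ 0.242) ≤ 29·exp(−2nε²) = 29 exp(−2·135·0.242²).
So c = 2·135·0.242² = 15.8123.

15.812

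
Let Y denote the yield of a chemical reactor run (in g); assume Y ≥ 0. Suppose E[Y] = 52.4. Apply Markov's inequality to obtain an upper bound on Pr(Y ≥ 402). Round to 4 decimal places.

Markov's inequality: for a non-negative random variable, Pr(Y ≥ a) ≤ E[Y]/a.
Here E[Y] = 52.4 and a = 402, so the bound is 52.4/402 = 0.1303.

0.1303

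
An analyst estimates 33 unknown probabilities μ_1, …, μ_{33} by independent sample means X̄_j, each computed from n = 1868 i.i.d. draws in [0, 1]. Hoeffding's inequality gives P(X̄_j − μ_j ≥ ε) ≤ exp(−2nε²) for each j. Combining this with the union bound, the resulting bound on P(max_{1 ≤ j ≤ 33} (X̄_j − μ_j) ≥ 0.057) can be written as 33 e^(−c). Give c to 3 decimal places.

Union bound over the 33 events: P(max_{1 ≤ j ≤ 33} (X̄_j − μ_j) ≥ 0.057) ≤ 33·exp(−2nε²) = 33 exp(−2·1868·0.057²).
So c = 2·1868·0.057² = 12.1383.

12.138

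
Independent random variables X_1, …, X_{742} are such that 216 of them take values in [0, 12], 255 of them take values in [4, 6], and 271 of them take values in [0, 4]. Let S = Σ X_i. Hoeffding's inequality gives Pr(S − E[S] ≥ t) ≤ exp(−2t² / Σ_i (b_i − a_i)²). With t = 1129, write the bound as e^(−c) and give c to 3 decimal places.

Σ(b_i − a_i)² = 216·12² + 255·2² + 271·4² = 36460.
c = 2t² / 36460 = 2·1129² / 36460 = 69.9200.

69.920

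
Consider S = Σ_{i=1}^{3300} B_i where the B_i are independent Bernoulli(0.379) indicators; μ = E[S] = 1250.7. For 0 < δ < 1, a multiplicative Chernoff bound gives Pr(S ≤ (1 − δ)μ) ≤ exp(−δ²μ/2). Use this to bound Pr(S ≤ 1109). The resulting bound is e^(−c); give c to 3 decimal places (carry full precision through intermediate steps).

8.027

Write 1109 = (1 − δ)μ, so δ = 1 − 1109/1250.7 = 0.1132966…
Then the exponent is δ²μ/2 = (μ − 1109)²/(2μ) = 8.027061.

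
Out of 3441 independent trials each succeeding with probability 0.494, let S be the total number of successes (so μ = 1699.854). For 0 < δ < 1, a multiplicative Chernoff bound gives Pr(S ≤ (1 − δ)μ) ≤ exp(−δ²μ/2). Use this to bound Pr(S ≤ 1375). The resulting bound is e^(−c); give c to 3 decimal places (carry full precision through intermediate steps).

Write 1375 = (1 − δ)μ, so δ = 1 − 1375/1699.854 = 0.191107…
Then the exponent is δ²μ/2 = (μ − 1375)²/(2μ) = 31.040937.

31.041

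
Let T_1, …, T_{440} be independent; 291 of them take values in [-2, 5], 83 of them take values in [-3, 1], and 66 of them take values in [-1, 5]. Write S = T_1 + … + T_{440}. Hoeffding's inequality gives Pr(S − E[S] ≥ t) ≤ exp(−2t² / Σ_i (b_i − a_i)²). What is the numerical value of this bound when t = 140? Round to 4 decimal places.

0.1128

Σ(b_i − a_i)² = 291·7² + 83·4² + 66·6² = 17963.
Exponent = 2·140² / 17963 = 2.18226.
Bound = exp(−2.18226) = 0.11279.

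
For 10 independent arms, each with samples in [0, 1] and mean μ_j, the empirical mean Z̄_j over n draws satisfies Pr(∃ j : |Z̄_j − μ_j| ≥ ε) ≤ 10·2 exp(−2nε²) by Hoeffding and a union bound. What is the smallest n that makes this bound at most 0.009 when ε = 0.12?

Need 2·10·exp(−2nε²) ≤ 0.009, i.e. exp(−2nε²) ≤ 0.009/20.
So 2nε² ≥ ln(20/0.009) = 7.706263.
Hence n ≥ 7.706263/(2·0.12²) = 267.579.
The smallest integer n is 268.

268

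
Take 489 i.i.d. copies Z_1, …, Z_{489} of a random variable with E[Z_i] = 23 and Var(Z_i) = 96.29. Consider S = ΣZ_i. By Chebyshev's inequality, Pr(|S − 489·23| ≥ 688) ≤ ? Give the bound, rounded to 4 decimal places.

0.0995

Var(S) = n·Var(Z_i) = 489·96.29 = 47085.81.
Chebyshev: Pr(|S − 489·23| ≥ 688) ≤ Var(S)/688² = 47085.81/473344 = 0.0995.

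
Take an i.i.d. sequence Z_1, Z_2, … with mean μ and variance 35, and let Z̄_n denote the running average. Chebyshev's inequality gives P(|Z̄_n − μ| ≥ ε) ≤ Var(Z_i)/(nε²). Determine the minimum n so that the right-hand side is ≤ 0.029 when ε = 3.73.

Require 35/(n·3.73²) ≤ 0.029, i.e. n ≥ 35/(0.029·3.73²) = 86.747.
The smallest integer n is 87.

87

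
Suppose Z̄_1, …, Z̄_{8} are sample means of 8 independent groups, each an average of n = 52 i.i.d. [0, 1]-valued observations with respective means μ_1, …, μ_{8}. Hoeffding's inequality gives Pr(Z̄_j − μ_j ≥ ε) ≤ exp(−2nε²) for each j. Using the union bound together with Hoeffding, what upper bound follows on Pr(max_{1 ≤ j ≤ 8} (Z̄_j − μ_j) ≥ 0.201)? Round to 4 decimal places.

Per-experiment Hoeffding bound: exp(−2·52·0.201²) = exp(−4.20170) = 0.01497.
Union bound over 8 events: 8·0.01497 = 0.11976.

0.1198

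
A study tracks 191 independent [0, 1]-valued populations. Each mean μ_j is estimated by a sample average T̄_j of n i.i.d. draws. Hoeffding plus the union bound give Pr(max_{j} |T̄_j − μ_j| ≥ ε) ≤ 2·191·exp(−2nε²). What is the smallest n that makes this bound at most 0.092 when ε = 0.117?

305

Need 2·191·exp(−2nε²) ≤ 0.092, i.e. exp(−2nε²) ≤ 0.092/382.
So 2nε² ≥ ln(382/0.092) = 8.331387.
Hence n ≥ 8.331387/(2·0.117²) = 304.310.
The smallest integer n is 305.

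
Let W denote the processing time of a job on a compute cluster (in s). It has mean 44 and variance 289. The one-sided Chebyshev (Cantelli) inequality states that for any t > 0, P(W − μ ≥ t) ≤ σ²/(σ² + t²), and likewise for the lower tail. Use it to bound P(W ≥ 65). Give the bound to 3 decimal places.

0.396

Here σ² = 289 and t = 21, so σ² + t² = 730.
Cantelli's bound: 289/730 = 0.3959.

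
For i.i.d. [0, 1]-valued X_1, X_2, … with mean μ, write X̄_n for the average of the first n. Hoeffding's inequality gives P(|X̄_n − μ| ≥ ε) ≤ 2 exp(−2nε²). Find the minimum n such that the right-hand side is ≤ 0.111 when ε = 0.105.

Require 2·exp(−2nε²) ≤ 0.111, i.e. 2nε² ≥ ln(2/0.111) = 2.891372.
So n ≥ 2.891372 / (2·0.105²) = 131.128.
The smallest integer n is 132.

132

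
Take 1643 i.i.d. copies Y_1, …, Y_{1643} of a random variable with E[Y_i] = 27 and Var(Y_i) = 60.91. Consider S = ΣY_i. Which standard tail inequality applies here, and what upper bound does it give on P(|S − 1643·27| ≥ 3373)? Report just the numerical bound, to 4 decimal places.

With mean and variance of each term known, Chebyshev's inequality bounds the deviation of the sum (or sample mean).
Var(S) = n·Var(Y_i) = 1643·60.91 = 100075.13.
Chebyshev: P(|S − 1643·27| ≥ 3373) ≤ Var(S)/3373² = 100075.13/11377129 = 0.0088.

0.0088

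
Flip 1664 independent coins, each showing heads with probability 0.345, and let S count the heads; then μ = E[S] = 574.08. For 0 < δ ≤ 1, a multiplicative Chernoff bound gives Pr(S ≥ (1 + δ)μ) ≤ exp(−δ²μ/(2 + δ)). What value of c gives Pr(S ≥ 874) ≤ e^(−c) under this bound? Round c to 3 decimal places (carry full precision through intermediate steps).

Write 874 = (1 + δ)μ, so δ = 874/574.08 − 1 = 0.5224359…
Then the exponent is δ²μ/(2 + δ) = (874 − μ)² / (μ·(2 + δ)) = 62.118119.

62.118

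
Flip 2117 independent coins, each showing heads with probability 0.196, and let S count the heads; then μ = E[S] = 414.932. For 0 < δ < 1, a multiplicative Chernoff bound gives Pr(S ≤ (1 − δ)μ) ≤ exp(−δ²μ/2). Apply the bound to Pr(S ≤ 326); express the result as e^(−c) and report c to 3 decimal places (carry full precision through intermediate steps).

9.530

Write 326 = (1 − δ)μ, so δ = 1 − 326/414.932 = 0.2143291…
Then the exponent is δ²μ/2 = (μ − 326)²/(2μ) = 9.530358.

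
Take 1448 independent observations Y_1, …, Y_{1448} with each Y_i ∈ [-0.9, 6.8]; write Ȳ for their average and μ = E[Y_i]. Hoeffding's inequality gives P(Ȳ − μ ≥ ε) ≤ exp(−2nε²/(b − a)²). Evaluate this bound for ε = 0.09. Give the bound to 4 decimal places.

Exponent: 2nε²/(b − a)² = 2·1448·0.09² / 7.7² = 0.39564.
Bound = exp(−0.39564) = 0.67325.

0.6732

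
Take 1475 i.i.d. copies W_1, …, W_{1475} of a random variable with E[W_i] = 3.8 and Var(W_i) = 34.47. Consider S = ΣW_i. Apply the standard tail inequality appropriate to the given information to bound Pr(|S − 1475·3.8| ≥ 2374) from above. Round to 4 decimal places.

0.0090

With mean and variance of each term known, Chebyshev's inequality bounds the deviation of the sum (or sample mean).
Var(S) = n·Var(W_i) = 1475·34.47 = 50843.25.
Chebyshev: Pr(|S − 1475·3.8| ≥ 2374) ≤ Var(S)/2374² = 50843.25/5635876 = 0.0090.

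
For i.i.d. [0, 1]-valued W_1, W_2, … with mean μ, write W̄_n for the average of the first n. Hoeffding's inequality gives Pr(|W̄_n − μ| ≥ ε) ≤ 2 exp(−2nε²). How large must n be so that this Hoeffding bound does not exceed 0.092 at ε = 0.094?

Require 2·exp(−2nε²) ≤ 0.092, i.e. 2nε² ≥ ln(2/0.092) = 3.079114.
So n ≥ 3.079114 / (2·0.094²) = 174.237.
The smallest integer n is 175.

175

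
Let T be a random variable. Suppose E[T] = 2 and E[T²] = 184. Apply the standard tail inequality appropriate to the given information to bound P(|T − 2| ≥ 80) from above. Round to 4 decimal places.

The first two moments determine the variance, so Chebyshev's inequality is the sharpest standard bound available.
Var(T) = E[T²] − (E[T])² = 184 − 4 = 180.
Chebyshev's inequality: P(|T − μ| ≥ t) ≤ Var(T)/t² = 180/6400 = 0.0281.

0.0281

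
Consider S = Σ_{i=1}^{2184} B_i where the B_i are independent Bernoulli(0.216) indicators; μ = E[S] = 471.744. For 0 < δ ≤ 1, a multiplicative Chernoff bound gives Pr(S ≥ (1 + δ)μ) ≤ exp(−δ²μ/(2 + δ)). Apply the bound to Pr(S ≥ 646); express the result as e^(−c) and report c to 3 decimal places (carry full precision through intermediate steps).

Write 646 = (1 + δ)μ, so δ = 646/471.744 − 1 = 0.3693868…
Then the exponent is δ²μ/(2 + δ) = (646 − μ)² / (μ·(2 + δ)) = 27.166465.

27.166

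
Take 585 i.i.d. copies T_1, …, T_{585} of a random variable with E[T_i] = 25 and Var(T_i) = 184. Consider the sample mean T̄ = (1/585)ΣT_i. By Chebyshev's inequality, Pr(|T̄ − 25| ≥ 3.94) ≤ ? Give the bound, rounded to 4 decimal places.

Var(T̄) = Var(T_i)/n = 184/585 = 0.31453.
Chebyshev: Pr(|T̄ − 25| ≥ 3.94) ≤ Var(T̄)/(3.94)² = 184/(585·3.94²) = 0.0203.

0.0203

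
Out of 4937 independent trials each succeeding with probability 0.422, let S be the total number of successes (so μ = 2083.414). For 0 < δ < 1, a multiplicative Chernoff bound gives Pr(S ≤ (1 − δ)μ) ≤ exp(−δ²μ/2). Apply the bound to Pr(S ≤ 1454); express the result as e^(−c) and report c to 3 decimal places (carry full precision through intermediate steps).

95.075

Write 1454 = (1 − δ)μ, so δ = 1 − 1454/2083.414 = 0.302107…
Then the exponent is δ²μ/2 = (μ − 1454)²/(2μ) = 95.075195.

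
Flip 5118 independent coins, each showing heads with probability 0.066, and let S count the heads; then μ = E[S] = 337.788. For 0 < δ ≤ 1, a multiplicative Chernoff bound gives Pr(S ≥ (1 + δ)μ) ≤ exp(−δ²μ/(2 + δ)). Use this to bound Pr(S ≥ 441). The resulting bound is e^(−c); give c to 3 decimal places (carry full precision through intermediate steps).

13.679

Write 441 = (1 + δ)μ, so δ = 441/337.788 − 1 = 0.3055526…
Then the exponent is δ²μ/(2 + δ) = (441 − μ)² / (μ·(2 + δ)) = 13.678584.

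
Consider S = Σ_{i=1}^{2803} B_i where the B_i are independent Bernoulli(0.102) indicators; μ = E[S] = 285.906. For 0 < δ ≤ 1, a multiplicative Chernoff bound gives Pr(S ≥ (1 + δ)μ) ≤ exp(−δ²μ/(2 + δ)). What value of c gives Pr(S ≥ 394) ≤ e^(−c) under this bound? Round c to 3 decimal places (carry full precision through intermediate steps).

17.185

Write 394 = (1 + δ)μ, so δ = 394/285.906 − 1 = 0.3780753…
Then the exponent is δ²μ/(2 + δ) = (394 − μ)² / (μ·(2 + δ)) = 17.185189.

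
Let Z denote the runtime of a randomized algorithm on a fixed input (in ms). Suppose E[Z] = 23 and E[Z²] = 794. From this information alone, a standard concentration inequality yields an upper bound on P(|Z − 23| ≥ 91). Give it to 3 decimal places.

The first two moments determine the variance, so Chebyshev's inequality is the sharpest standard bound available.
Var(Z) = E[Z²] − (E[Z])² = 794 − 529 = 265.
Chebyshev's inequality: P(|Z − μ| ≥ t) ≤ Var(Z)/t² = 265/8281 = 0.0320.

0.032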